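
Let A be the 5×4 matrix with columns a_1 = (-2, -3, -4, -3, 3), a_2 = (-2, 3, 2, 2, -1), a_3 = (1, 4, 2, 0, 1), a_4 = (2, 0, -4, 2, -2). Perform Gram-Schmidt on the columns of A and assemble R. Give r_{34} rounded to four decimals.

e_1 = a_1/‖a_1‖ = (-2, -3, -4, -3, 3)/6.8557 = (-0.2917, -0.4376, -0.5835, -0.4376, 0.4376).
r_{12} = e_1·a_2 = -3.2090.
u_2 = a_2 + 3.2090·e_1 = (-2.9362, 1.5957, 0.1277, 0.5957, 0.4043).
‖u_2‖ = 3.4208, so e_2 = (-0.8583, 0.4665, 0.0373, 0.1742, 0.1182).
r_{13} = e_1·a_3 = -2.7714; r_{23} = e_2·a_3 = 1.2004.
u_3 = a_3 + 2.7714·e_1 − 1.2004·e_2 = (1.2218, 2.2273, 0.3382, -1.4218, 2.0709).
‖u_3‖ = 3.5886, so e_3 = (0.3405, 0.6206, 0.0942, -0.3962, 0.5771).
r_{34} = e_3·a_4 = -1.6426.

r_{34} = -1.6426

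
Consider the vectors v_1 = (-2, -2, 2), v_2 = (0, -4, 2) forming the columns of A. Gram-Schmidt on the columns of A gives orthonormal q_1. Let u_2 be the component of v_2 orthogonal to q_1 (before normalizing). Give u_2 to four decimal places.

q_1 = v_1/‖v_1‖ = (-2, -2, 2)/3.4641 = (-0.5774, -0.5774, 0.5774).
r_{12} = q_1·v_2 = 3.4641.
u_2 = v_2 − 3.4641·q_1 = (2.0000, -2.0000, 0.0000).

u_2 = (2.0000, -2.0000, 0.0000)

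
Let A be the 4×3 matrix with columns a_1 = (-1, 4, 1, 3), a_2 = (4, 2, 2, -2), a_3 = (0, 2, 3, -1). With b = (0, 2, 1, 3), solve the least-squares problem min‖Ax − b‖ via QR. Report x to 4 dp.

q_1 = a_1/‖a_1‖ = (-1, 4, 1, 3)/5.1962 = (-0.1925, 0.7698, 0.1925, 0.5774).
r_{12} = q_1·a_2 = 0.0000.
u_2 = a_2 + 0.0000·q_1 = (4.0000, 2.0000, 2.0000, -2.0000).
‖u_2‖ = 5.2915, so q_2 = (0.7559, 0.3780, 0.3780, -0.3780).
r_{13} = q_1·a_3 = 1.5396; r_{23} = q_2·a_3 = 2.2678.
u_3 = a_3 − 1.5396·q_1 − 2.2678·q_2 = (-1.4180, -0.0423, 1.8466, -1.0317).
‖u_3‖ = 2.5469, so q_3 = (-0.5567, -0.0166, 0.7250, -0.4051).
Qᵀb = (3.4641, 0.0000, -0.5235).
Back-substitute: x_3 = -0.5235/2.5469 = -0.2055.
x_2 = (0.0000 − 2.2678·(-0.2055))/5.2915 = 0.0881.
x_1 = (3.4641 + 0.0000·0.0881 − 1.5396·(-0.2055))/5.1962 = 0.7276.

x = (0.7276, 0.0881, -0.2055)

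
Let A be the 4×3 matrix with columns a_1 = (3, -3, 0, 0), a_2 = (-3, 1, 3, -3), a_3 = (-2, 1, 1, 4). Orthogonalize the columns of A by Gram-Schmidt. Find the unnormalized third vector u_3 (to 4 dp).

a_1 = (3, -3, 0, 0); ‖a_1‖ = 4.2426, so q_1 = (0.7071, -0.7071, 0.0000, 0.0000).
q_1·a_2 = 0.7071·(-3) + (-0.7071)·1 + 0.0000·3 + 0.0000·(-3) = -2.8284.
u_2 = a_2 + 2.8284·q_1 = (-1.0000, -1.0000, 3.0000, -3.0000).
‖u_2‖ = 4.4721, so q_2 = (-0.2236, -0.2236, 0.6708, -0.6708).
q_1·a_3 = 0.7071·(-2) + (-0.7071)·1 + 0.0000·1 + 0.0000·4 = -2.1213; q_2·a_3 = (-0.2236)·(-2) + (-0.2236)·1 + 0.6708·1 + (-0.6708)·4 = -1.7889.
u_3 = a_3 + 2.1213·q_1 + 1.7889·q_2 = (-0.9000, -0.9000, 2.2000, 2.8000).

u_3 = (-0.9000, -0.9000, 2.2000, 2.8000)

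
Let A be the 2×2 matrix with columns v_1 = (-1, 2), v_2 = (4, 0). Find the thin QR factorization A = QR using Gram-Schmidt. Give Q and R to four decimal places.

Q = [[-0.4472, 0.8944], [0.8944, 0.4472]], R = [[2.2361, -1.7889], [0.0000, 3.5777]]

q_1 = v_1/‖v_1‖ = (-1, 2)/2.2361 = (-0.4472, 0.8944).
r_{12} = q_1·v_2 = -1.7889.
u_2 = v_2 + 1.7889·q_1 = (3.2000, 1.6000).
‖u_2‖ = 3.5777, so q_2 = (0.8944, 0.4472).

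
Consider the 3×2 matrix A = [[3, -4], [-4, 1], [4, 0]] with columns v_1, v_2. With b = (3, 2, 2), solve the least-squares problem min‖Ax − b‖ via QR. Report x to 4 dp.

x = (-0.0159, -0.6032)

v_1 = (3, -4, 4); ‖v_1‖ = 6.4031, so e_1 = (0.4685, -0.6247, 0.6247).
e_1·v_2 = 0.4685·(-4) + (-0.6247)·1 + 0.6247·0 = -2.4988.
u_2 = v_2 + 2.4988·e_1 = (-2.8293, -0.5610, 1.5610).
‖u_2‖ = 3.2796, so e_2 = (-0.8627, -0.1710, 0.4760).
Qᵀb = (1.4056, -1.9782).
Back-substitute: x_2 = -1.9782/3.2796 = -0.6032.
x_1 = (1.4056 + 2.4988·(-0.6032))/6.4031 = -0.0159.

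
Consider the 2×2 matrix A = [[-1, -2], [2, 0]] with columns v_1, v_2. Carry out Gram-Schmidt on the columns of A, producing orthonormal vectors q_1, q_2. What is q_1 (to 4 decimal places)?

v_1 = (-1, 2); ‖v_1‖ = 2.2361, so q_1 = (-0.4472, 0.8944).

q_1 = (-0.4472, 0.8944)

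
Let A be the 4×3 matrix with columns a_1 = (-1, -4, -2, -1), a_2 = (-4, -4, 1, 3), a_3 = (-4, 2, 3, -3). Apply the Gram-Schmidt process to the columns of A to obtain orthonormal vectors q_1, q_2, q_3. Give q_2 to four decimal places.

a_1 = (-1, -4, -2, -1); ‖a_1‖ = 4.6904, so q_1 = (-0.2132, -0.8528, -0.4264, -0.2132).
q_1·a_2 = (-0.2132)·(-4) + (-0.8528)·(-4) + (-0.4264)·1 + (-0.2132)·3 = 3.1980.
u_2 = a_2 − 3.1980·q_1 = (-3.3182, -1.2727, 2.3636, 3.6818).
‖u_2‖ = 5.6367, so q_2 = (-0.5887, -0.2258, 0.4193, 0.6532).

q_2 = (-0.5887, -0.2258, 0.4193, 0.6532)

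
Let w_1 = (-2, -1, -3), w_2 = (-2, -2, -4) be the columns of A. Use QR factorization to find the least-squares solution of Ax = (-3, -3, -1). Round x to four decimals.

e_1 = w_1/‖w_1‖ = (-2, -1, -3)/3.7417 = (-0.5345, -0.2673, -0.8018).
r_{12} = e_1·w_2 = 4.8107.
u_2 = w_2 − 4.8107·e_1 = (0.5714, -0.7143, -0.1429).
‖u_2‖ = 0.9258, so e_2 = (0.6172, -0.7715, -0.1543).
Qᵀb = (3.2071, 0.6172).
Back-substitute: x_2 = 0.6172/0.9258 = 0.6667.
x_1 = (3.2071 − 4.8107·0.6667)/3.7417 = 0.0000.

x = (0.0000, 0.6667)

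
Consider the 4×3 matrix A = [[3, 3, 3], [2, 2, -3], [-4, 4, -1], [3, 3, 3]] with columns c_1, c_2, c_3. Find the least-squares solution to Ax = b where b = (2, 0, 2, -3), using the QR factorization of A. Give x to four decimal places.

x = (-0.2917, 0.1917, -0.0667)

c_1 = (3, 2, -4, 3); ‖c_1‖ = 6.1644, so e_1 = (0.4867, 0.3244, -0.6489, 0.4867).
e_1·c_2 = 0.4867·3 + 0.3244·2 + (-0.6489)·4 + 0.4867·3 = 0.9733.
u_2 = c_2 − 0.9733·e_1 = (2.5263, 1.6842, 4.6316, 2.5263).
‖u_2‖ = 6.0871, so e_2 = (0.4150, 0.2767, 0.7609, 0.4150).
e_1·c_3 = 0.4867·3 + 0.3244·(-3) + (-0.6489)·(-1) + 0.4867·3 = 2.5955; e_2·c_3 = 0.4150·3 + 0.2767·(-3) + 0.7609·(-1) + 0.4150·3 = 0.8992.
u_3 = c_3 − 2.5955·e_1 − 0.8992·e_2 = (1.3636, -4.0909, 0.0000, 1.3636).
‖u_3‖ = 4.5227, so e_3 = (0.3015, -0.9045, 0.0000, 0.3015).
Qᵀb = (-1.7844, 1.1067, -0.3015).
Back-substitute: x_3 = -0.3015/4.5227 = -0.0667.
x_2 = (1.1067 − 0.8992·(-0.0667))/6.0871 = 0.1917.
x_1 = (-1.7844 − 0.9733·0.1917 − 2.5955·(-0.0667))/6.1644 = -0.2917.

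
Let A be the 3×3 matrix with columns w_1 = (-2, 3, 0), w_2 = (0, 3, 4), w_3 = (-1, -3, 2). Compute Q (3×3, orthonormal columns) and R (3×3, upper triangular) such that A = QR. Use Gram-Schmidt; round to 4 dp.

e_1 = w_1/‖w_1‖ = (-2, 3, 0)/3.6056 = (-0.5547, 0.8321, 0.0000).
r_{12} = e_1·w_2 = 2.4962.
u_2 = w_2 − 2.4962·e_1 = (1.3846, 0.9231, 4.0000).
‖u_2‖ = 4.3323, so e_2 = (0.3196, 0.2131, 0.9233).
r_{13} = e_1·w_3 = -1.9415; r_{23} = e_2·w_3 = 0.8878.
u_3 = w_3 + 1.9415·e_1 − 0.8878·e_2 = (-2.3607, -1.5738, 1.1803).
‖u_3‖ = 3.0729, so e_3 = (-0.7682, -0.5121, 0.3841).

Q = [[-0.5547, 0.3196, -0.7682], [0.8321, 0.2131, -0.5121], [0.0000, 0.9233, 0.3841]], R = [[3.6056, 2.4962, -1.9415], [0.0000, 4.3323, 0.8878], [0.0000, 0.0000, 3.0729]]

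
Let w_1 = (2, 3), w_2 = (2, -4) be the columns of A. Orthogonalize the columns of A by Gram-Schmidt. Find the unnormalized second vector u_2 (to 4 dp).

u_2 = (3.2308, -2.1538)

w_1 = (2, 3); ‖w_1‖ = 3.6056, so q_1 = (0.5547, 0.8321).
q_1·w_2 = 0.5547·2 + 0.8321·(-4) = -2.2188.
u_2 = w_2 + 2.2188·q_1 = (3.2308, -2.1538).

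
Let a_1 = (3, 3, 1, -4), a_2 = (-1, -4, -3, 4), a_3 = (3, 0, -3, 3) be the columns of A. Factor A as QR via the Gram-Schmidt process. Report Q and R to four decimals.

Q = [[0.5071, 0.6391, 0.2982], [0.5071, -0.3625, 0.6462], [0.1690, -0.6773, -0.0249], [-0.6761, 0.0382, 0.7021]], R = [[5.9161, -5.7470, -1.0142], [0.0000, 2.9952, 4.0636], [0.0000, 0.0000, 3.0755]]

a_1 = (3, 3, 1, -4); ‖a_1‖ = 5.9161, so e_1 = (0.5071, 0.5071, 0.1690, -0.6761).
e_1·a_2 = 0.5071·(-1) + 0.5071·(-4) + 0.1690·(-3) + (-0.6761)·4 = -5.7470.
u_2 = a_2 + 5.7470·e_1 = (1.9143, -1.0857, -2.0286, 0.1143).
‖u_2‖ = 2.9952, so e_2 = (0.6391, -0.3625, -0.6773, 0.0382).
e_1·a_3 = 0.5071·3 + 0.5071·0 + 0.1690·(-3) + (-0.6761)·3 = -1.0142; e_2·a_3 = 0.6391·3 + (-0.3625)·0 + (-0.6773)·(-3) + 0.0382·3 = 4.0636.
u_3 = a_3 + 1.0142·e_1 − 4.0636·e_2 = (0.9172, 1.9873, -0.0764, 2.1592).
‖u_3‖ = 3.0755, so e_3 = (0.2982, 0.6462, -0.0249, 0.7021).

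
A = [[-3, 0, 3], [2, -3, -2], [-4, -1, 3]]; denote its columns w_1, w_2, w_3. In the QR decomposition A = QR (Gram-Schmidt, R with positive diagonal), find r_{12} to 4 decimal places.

w_1 = (-3, 2, -4); ‖w_1‖ = 5.3852, so e_1 = (-0.5571, 0.3714, -0.7428).
r_{12} = e_1·w_2 = -0.3714.

r_{12} = -0.3714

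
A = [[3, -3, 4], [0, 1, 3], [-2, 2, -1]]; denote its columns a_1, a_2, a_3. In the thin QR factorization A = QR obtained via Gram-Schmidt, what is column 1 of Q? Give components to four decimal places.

a_1 = (3, 0, -2); ‖a_1‖ = 3.6056, so q_1 = (0.8321, 0.0000, -0.5547).

q_1 = (0.8321, 0.0000, -0.5547)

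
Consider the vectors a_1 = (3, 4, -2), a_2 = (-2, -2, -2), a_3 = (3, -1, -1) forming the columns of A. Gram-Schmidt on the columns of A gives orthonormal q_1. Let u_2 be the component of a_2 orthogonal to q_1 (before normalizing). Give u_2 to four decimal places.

a_1 = (3, 4, -2); ‖a_1‖ = 5.3852, so q_1 = (0.5571, 0.7428, -0.3714).
q_1·a_2 = 0.5571·(-2) + 0.7428·(-2) + (-0.3714)·(-2) = -1.8570.
u_2 = a_2 + 1.8570·q_1 = (-0.9655, -0.6207, -2.6897).

u_2 = (-0.9655, -0.6207, -2.6897)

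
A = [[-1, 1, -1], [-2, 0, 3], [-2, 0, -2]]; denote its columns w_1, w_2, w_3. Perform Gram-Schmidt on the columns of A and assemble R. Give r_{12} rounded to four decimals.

w_1 = (-1, -2, -2); ‖w_1‖ = 3.0000, so e_1 = (-0.3333, -0.6667, -0.6667).
r_{12} = e_1·w_2 = -0.3333.

r_{12} = -0.3333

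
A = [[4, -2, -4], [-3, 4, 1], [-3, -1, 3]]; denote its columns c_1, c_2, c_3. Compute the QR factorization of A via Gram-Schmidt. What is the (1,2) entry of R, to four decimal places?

r_{12} = -2.9155

c_1 = (4, -3, -3); ‖c_1‖ = 5.8310, so q_1 = (0.6860, -0.5145, -0.5145).
r_{12} = q_1·c_2 = -2.9155.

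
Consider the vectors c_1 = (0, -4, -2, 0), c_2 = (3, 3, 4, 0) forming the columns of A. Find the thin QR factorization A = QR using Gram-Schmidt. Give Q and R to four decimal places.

Q = [[0.0000, 0.8018], [-0.8944, -0.2673], [-0.4472, 0.5345], [0.0000, 0.0000]], R = [[4.4721, -4.4721], [0.0000, 3.7417]]

c_1 = (0, -4, -2, 0); ‖c_1‖ = 4.4721, so q_1 = (0.0000, -0.8944, -0.4472, 0.0000).
q_1·c_2 = 0.0000·3 + (-0.8944)·3 + (-0.4472)·4 + 0.0000·0 = -4.4721.
u_2 = c_2 + 4.4721·q_1 = (3.0000, -1.0000, 2.0000, 0.0000).
‖u_2‖ = 3.7417, so q_2 = (0.8018, -0.2673, 0.5345, 0.0000).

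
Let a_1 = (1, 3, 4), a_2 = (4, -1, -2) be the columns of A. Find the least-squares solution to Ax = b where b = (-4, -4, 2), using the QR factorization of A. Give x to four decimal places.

x = (-0.5634, -0.9497)

q_1 = a_1/‖a_1‖ = (1, 3, 4)/5.0990 = (0.1961, 0.5883, 0.7845).
r_{12} = q_1·a_2 = -1.3728.
u_2 = a_2 + 1.3728·q_1 = (4.2692, -0.1923, -0.9231).
‖u_2‖ = 4.3721, so q_2 = (0.9765, -0.0440, -0.2111).
Qᵀb = (-1.5689, -4.1522).
Back-substitute: x_2 = -4.1522/4.3721 = -0.9497.
x_1 = (-1.5689 + 1.3728·(-0.9497))/5.0990 = -0.5634.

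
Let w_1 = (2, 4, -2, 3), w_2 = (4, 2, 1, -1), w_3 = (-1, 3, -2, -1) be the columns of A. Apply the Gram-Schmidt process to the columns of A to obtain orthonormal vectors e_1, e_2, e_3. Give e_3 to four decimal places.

e_3 = (-0.3572, 0.5331, -0.3297, -0.6925)

w_1 = (2, 4, -2, 3); ‖w_1‖ = 5.7446, so e_1 = (0.3482, 0.6963, -0.3482, 0.5222).
e_1·w_2 = 0.3482·4 + 0.6963·2 + (-0.3482)·1 + 0.5222·(-1) = 1.9149.
u_2 = w_2 − 1.9149·e_1 = (3.3333, 0.6667, 1.6667, -2.0000).
‖u_2‖ = 4.2817, so e_2 = (0.7785, 0.1557, 0.3892, -0.4671).
e_1·w_3 = 0.3482·(-1) + 0.6963·3 + (-0.3482)·(-2) + 0.5222·(-1) = 1.9149; e_2·w_3 = 0.7785·(-1) + 0.1557·3 + 0.3892·(-2) + (-0.4671)·(-1) = -0.6228.
u_3 = w_3 − 1.9149·e_1 + 0.6228·e_2 = (-1.1818, 1.7636, -1.0909, -2.2909).
‖u_3‖ = 3.3084, so e_3 = (-0.3572, 0.5331, -0.3297, -0.6925).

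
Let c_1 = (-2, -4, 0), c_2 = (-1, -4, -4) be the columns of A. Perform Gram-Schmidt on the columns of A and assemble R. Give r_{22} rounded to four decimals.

r_{22} = 4.0988

q_1 = c_1/‖c_1‖ = (-2, -4, 0)/4.4721 = (-0.4472, -0.8944, 0.0000).
r_{12} = q_1·c_2 = 4.0249.
u_2 = c_2 − 4.0249·q_1 = (0.8000, -0.4000, -4.0000).
r_{22} = ‖u_2‖ = 4.0988.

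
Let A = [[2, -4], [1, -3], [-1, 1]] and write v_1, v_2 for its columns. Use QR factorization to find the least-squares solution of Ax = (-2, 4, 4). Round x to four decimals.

x = (-8.6667, -4.0000)

q_1 = v_1/‖v_1‖ = (2, 1, -1)/2.4495 = (0.8165, 0.4082, -0.4082).
r_{12} = q_1·v_2 = -4.8990.
u_2 = v_2 + 4.8990·q_1 = (0.0000, -1.0000, -1.0000).
‖u_2‖ = 1.4142, so q_2 = (0.0000, -0.7071, -0.7071).
Qᵀb = (-1.6330, -5.6569).
Back-substitute: x_2 = -5.6569/1.4142 = -4.0000.
x_1 = (-1.6330 + 4.8990·(-4.0000))/2.4495 = -8.6667.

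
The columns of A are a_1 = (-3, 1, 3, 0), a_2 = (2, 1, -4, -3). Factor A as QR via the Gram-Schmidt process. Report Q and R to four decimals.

Q = [[-0.6882, -0.1779], [0.2294, 0.4927], [0.6882, -0.3421], [0.0000, -0.7801]], R = [[4.3589, -3.9001], [0.0000, 3.8457]]

a_1 = (-3, 1, 3, 0); ‖a_1‖ = 4.3589, so q_1 = (-0.6882, 0.2294, 0.6882, 0.0000).
q_1·a_2 = (-0.6882)·2 + 0.2294·1 + 0.6882·(-4) + 0.0000·(-3) = -3.9001.
u_2 = a_2 + 3.9001·q_1 = (-0.6842, 1.8947, -1.3158, -3.0000).
‖u_2‖ = 3.8457, so q_2 = (-0.1779, 0.4927, -0.3421, -0.7801).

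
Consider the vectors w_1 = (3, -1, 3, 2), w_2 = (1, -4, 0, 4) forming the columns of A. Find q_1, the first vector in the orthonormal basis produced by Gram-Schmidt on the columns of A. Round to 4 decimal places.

q_1 = (0.6255, -0.2085, 0.6255, 0.4170)

w_1 = (3, -1, 3, 2); ‖w_1‖ = 4.7958, so q_1 = (0.6255, -0.2085, 0.6255, 0.4170).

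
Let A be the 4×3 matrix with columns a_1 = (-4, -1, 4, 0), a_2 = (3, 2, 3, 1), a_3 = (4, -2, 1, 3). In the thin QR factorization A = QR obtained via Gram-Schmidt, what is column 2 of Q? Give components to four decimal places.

a_1 = (-4, -1, 4, 0); ‖a_1‖ = 5.7446, so q_1 = (-0.6963, -0.1741, 0.6963, 0.0000).
q_1·a_2 = (-0.6963)·3 + (-0.1741)·2 + 0.6963·3 + 0.0000·1 = -0.3482.
u_2 = a_2 + 0.3482·q_1 = (2.7576, 1.9394, 3.2424, 1.0000).
‖u_2‖ = 4.7832, so q_2 = (0.5765, 0.4055, 0.6779, 0.2091).

q_2 = (0.5765, 0.4055, 0.6779, 0.2091)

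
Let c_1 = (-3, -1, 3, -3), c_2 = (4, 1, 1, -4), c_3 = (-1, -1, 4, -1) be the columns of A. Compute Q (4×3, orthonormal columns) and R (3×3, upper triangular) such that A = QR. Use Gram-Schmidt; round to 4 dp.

Q = [[-0.5669, 0.7243, 0.3386], [-0.1890, 0.1841, -0.1521], [0.5669, 0.1350, 0.7846], [-0.5669, -0.6506, 0.4967]], R = [[5.2915, 0.3780, 3.5907], [0.0000, 5.8187, 0.2823], [0.0000, 0.0000, 2.4551]]

e_1 = c_1/‖c_1‖ = (-3, -1, 3, -3)/5.2915 = (-0.5669, -0.1890, 0.5669, -0.5669).
r_{12} = e_1·c_2 = 0.3780.
u_2 = c_2 − 0.3780·e_1 = (4.2143, 1.0714, 0.7857, -3.7857).
‖u_2‖ = 5.8187, so e_2 = (0.7243, 0.1841, 0.1350, -0.6506).
r_{13} = e_1·c_3 = 3.5907; r_{23} = e_2·c_3 = 0.2823.
u_3 = c_3 − 3.5907·e_1 − 0.2823·e_2 = (0.8312, -0.3734, 1.9262, 1.2194).
‖u_3‖ = 2.4551, so e_3 = (0.3386, -0.1521, 0.7846, 0.4967).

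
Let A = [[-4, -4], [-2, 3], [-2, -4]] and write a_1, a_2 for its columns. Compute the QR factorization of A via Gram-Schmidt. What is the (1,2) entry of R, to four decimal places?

a_1 = (-4, -2, -2); ‖a_1‖ = 4.8990, so q_1 = (-0.8165, -0.4082, -0.4082).
r_{12} = q_1·a_2 = 3.6742.

r_{12} = 3.6742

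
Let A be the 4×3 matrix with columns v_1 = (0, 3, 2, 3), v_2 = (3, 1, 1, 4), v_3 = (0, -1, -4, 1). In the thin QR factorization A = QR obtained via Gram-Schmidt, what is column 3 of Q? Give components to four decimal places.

e_3 = (-0.3092, 0.1609, -0.8461, 0.4032)

e_1 = v_1/‖v_1‖ = (0, 3, 2, 3)/4.6904 = (0.0000, 0.6396, 0.4264, 0.6396).
r_{12} = e_1·v_2 = 3.6244.
u_2 = v_2 − 3.6244·e_1 = (3.0000, -1.3182, -0.5455, 1.6818).
‖u_2‖ = 3.7234, so e_2 = (0.8057, -0.3540, -0.1465, 0.4517).
r_{13} = e_1·v_3 = -1.7056; r_{23} = e_2·v_3 = 1.3917.
u_3 = v_3 + 1.7056·e_1 − 1.3917·e_2 = (-1.1213, 0.5836, -3.0689, 1.4623).
‖u_3‖ = 3.6269, so e_3 = (-0.3092, 0.1609, -0.8461, 0.4032).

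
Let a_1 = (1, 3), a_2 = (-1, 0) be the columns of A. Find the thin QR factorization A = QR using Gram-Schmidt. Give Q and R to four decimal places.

Q = [[0.3162, -0.9487], [0.9487, 0.3162]], R = [[3.1623, -0.3162], [0.0000, 0.9487]]

e_1 = a_1/‖a_1‖ = (1, 3)/3.1623 = (0.3162, 0.9487).
r_{12} = e_1·a_2 = -0.3162.
u_2 = a_2 + 0.3162·e_1 = (-0.9000, 0.3000).
‖u_2‖ = 0.9487, so e_2 = (-0.9487, 0.3162).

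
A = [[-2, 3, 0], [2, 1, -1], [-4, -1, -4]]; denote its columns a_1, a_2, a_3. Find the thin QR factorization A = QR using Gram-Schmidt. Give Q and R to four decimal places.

q_1 = a_1/‖a_1‖ = (-2, 2, -4)/4.8990 = (-0.4082, 0.4082, -0.8165).
r_{12} = q_1·a_2 = 0.0000.
u_2 = a_2 − 0.0000·q_1 = (3.0000, 1.0000, -1.0000).
‖u_2‖ = 3.3166, so q_2 = (0.9045, 0.3015, -0.3015).
r_{13} = q_1·a_3 = 2.8577; r_{23} = q_2·a_3 = 0.9045.
u_3 = a_3 − 2.8577·q_1 − 0.9045·q_2 = (0.3485, -2.4394, -1.3939).
‖u_3‖ = 2.8311, so q_3 = (0.1231, -0.8616, -0.4924).

Q = [[-0.4082, 0.9045, 0.1231], [0.4082, 0.3015, -0.8616], [-0.8165, -0.3015, -0.4924]], R = [[4.8990, 0.0000, 2.8577], [0.0000, 3.3166, 0.9045], [0.0000, 0.0000, 2.8311]]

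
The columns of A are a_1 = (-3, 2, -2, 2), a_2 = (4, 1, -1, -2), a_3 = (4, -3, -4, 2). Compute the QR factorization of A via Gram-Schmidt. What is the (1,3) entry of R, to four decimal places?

r_{13} = -1.3093

q_1 = a_1/‖a_1‖ = (-3, 2, -2, 2)/4.5826 = (-0.6547, 0.4364, -0.4364, 0.4364).
r_{13} = q_1·a_3 = -1.3093.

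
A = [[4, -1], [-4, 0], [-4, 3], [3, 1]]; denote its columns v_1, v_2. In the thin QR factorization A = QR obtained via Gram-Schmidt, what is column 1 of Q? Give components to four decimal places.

v_1 = (4, -4, -4, 3); ‖v_1‖ = 7.5498, so e_1 = (0.5298, -0.5298, -0.5298, 0.3974).

e_1 = (0.5298, -0.5298, -0.5298, 0.3974)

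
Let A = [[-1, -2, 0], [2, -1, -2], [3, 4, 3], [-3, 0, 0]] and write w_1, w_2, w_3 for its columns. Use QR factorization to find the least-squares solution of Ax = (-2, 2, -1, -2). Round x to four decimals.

x = (0.4023, 0.4858, -1.2163)

w_1 = (-1, 2, 3, -3); ‖w_1‖ = 4.7958, so e_1 = (-0.2085, 0.4170, 0.6255, -0.6255).
e_1·w_2 = (-0.2085)·(-2) + 0.4170·(-1) + 0.6255·4 + (-0.6255)·0 = 2.5022.
u_2 = w_2 − 2.5022·e_1 = (-1.4783, -2.0435, 2.4348, 1.5652).
‖u_2‖ = 3.8392, so e_2 = (-0.3850, -0.5323, 0.6342, 0.4077).
e_1·w_3 = (-0.2085)·0 + 0.4170·(-2) + 0.6255·3 + (-0.6255)·0 = 1.0426; e_2·w_3 = (-0.3850)·0 + (-0.5323)·(-2) + 0.6342·3 + 0.4077·0 = 2.9671.
u_3 = w_3 − 1.0426·e_1 − 2.9671·e_2 = (1.3599, -0.8555, 0.4661, -0.5575).
‖u_3‖ = 1.7633, so e_3 = (0.7712, -0.4852, 0.2643, -0.3162).
Qᵀb = (1.8766, -1.7440, -2.1447).
Back-substitute: x_3 = -2.1447/1.7633 = -1.2163.
x_2 = (-1.7440 − 2.9671·(-1.2163))/3.8392 = 0.4858.
x_1 = (1.8766 − 2.5022·0.4858 − 1.0426·(-1.2163))/4.7958 = 0.4023.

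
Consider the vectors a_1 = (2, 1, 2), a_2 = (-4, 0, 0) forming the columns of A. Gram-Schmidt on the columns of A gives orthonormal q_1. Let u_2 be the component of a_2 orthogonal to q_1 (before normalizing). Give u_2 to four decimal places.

u_2 = (-2.2222, 0.8889, 1.7778)

a_1 = (2, 1, 2); ‖a_1‖ = 3.0000, so q_1 = (0.6667, 0.3333, 0.6667).
q_1·a_2 = 0.6667·(-4) + 0.3333·0 + 0.6667·0 = -2.6667.
u_2 = a_2 + 2.6667·q_1 = (-2.2222, 0.8889, 1.7778).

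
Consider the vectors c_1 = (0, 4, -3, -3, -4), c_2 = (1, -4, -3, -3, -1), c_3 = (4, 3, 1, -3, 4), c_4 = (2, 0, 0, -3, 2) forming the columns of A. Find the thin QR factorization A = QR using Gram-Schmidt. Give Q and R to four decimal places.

c_1 = (0, 4, -3, -3, -4); ‖c_1‖ = 7.0711, so e_1 = (0.0000, 0.5657, -0.4243, -0.4243, -0.5657).
e_1·c_2 = 0.0000·1 + 0.5657·(-4) + (-0.4243)·(-3) + (-0.4243)·(-3) + (-0.5657)·(-1) = 0.8485.
u_2 = c_2 − 0.8485·e_1 = (1.0000, -4.4800, -2.6400, -2.6400, -0.5200).
‖u_2‖ = 5.9397, so e_2 = (0.1684, -0.7542, -0.4445, -0.4445, -0.0875).
e_1·c_3 = 0.0000·4 + 0.5657·3 + (-0.4243)·1 + (-0.4243)·(-3) + (-0.5657)·4 = 0.2828; e_2·c_3 = 0.1684·4 + (-0.7542)·3 + (-0.4445)·1 + (-0.4445)·(-3) + (-0.0875)·4 = -1.0506.
u_3 = c_3 − 0.2828·e_1 + 1.0506·e_2 = (4.1769, 2.0476, 0.6531, -3.3469, 4.0680).
‖u_3‖ = 7.0581, so e_3 = (0.5918, 0.2901, 0.0925, -0.4742, 0.5764).
e_1·c_4 = 0.0000·2 + 0.5657·0 + (-0.4243)·0 + (-0.4243)·(-3) + (-0.5657)·2 = 0.1414; e_2·c_4 = 0.1684·2 + (-0.7542)·0 + (-0.4445)·0 + (-0.4445)·(-3) + (-0.0875)·2 = 1.4950; e_3·c_4 = 0.5918·2 + 0.2901·0 + 0.0925·0 + (-0.4742)·(-3) + 0.5764·2 = 3.7589.
u_4 = c_4 − 0.1414·e_1 − 1.4950·e_2 − 3.7589·e_3 = (-0.4762, -0.0429, 0.3767, -0.4930, 0.0444).
‖u_4‖ = 0.7846, so e_4 = (-0.6069, -0.0547, 0.4801, -0.6284, 0.0566).

Q = [[0.0000, 0.1684, 0.5918, -0.6069], [0.5657, -0.7542, 0.2901, -0.0547], [-0.4243, -0.4445, 0.0925, 0.4801], [-0.4243, -0.4445, -0.4742, -0.6284], [-0.5657, -0.0875, 0.5764, 0.0566]], R = [[7.0711, 0.8485, 0.2828, 0.1414], [0.0000, 5.9397, -1.0506, 1.4950], [0.0000, 0.0000, 7.0581, 3.7589], [0.0000, 0.0000, 0.0000, 0.7846]]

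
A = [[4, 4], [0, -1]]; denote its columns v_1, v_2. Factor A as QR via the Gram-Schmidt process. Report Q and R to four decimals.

v_1 = (4, 0); ‖v_1‖ = 4.0000, so e_1 = (1.0000, 0.0000).
e_1·v_2 = 1.0000·4 + 0.0000·(-1) = 4.0000.
u_2 = v_2 − 4.0000·e_1 = (0.0000, -1.0000).
‖u_2‖ = 1.0000, so e_2 = (0.0000, -1.0000).

Q = [[1.0000, 0.0000], [0.0000, -1.0000]], R = [[4.0000, 4.0000], [0.0000, 1.0000]]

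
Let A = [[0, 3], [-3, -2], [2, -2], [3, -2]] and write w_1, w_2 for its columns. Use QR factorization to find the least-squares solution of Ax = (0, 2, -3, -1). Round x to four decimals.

w_1 = (0, -3, 2, 3); ‖w_1‖ = 4.6904, so q_1 = (0.0000, -0.6396, 0.4264, 0.6396).
q_1·w_2 = 0.0000·3 + (-0.6396)·(-2) + 0.4264·(-2) + 0.6396·(-2) = -0.8528.
u_2 = w_2 + 0.8528·q_1 = (3.0000, -2.5455, -1.6364, -1.4545).
‖u_2‖ = 4.5025, so q_2 = (0.6663, -0.5653, -0.3634, -0.3231).
Qᵀb = (-3.1980, 0.2827).
Back-substitute: x_2 = 0.2827/4.5025 = 0.0628.
x_1 = (-3.1980 + 0.8528·0.0628)/4.6904 = -0.6704.

x = (-0.6704, 0.0628)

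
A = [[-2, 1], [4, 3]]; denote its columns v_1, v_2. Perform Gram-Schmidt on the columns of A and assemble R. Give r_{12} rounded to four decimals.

v_1 = (-2, 4); ‖v_1‖ = 4.4721, so e_1 = (-0.4472, 0.8944).
r_{12} = e_1·v_2 = 2.2361.

r_{12} = 2.2361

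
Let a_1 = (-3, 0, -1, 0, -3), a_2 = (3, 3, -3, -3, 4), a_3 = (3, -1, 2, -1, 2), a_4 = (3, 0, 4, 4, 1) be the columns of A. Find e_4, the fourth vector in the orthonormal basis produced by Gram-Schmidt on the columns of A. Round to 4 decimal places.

e_4 = (0.3937, 0.6972, 0.3130, 0.1138, -0.4980)

a_1 = (-3, 0, -1, 0, -3); ‖a_1‖ = 4.3589, so e_1 = (-0.6882, 0.0000, -0.2294, 0.0000, -0.6882).
e_1·a_2 = (-0.6882)·3 + 0.0000·3 + (-0.2294)·(-3) + 0.0000·(-3) + (-0.6882)·4 = -4.1295.
u_2 = a_2 + 4.1295·e_1 = (0.1579, 3.0000, -3.9474, -3.0000, 1.1579).
‖u_2‖ = 5.9116, so e_2 = (0.0267, 0.5075, -0.6677, -0.5075, 0.1959).
e_1·a_3 = (-0.6882)·3 + 0.0000·(-1) + (-0.2294)·2 + 0.0000·(-1) + (-0.6882)·2 = -3.9001; e_2·a_3 = 0.0267·3 + 0.5075·(-1) + (-0.6677)·2 + (-0.5075)·(-1) + 0.1959·2 = -0.8636.
u_3 = a_3 + 3.9001·e_1 + 0.8636·e_2 = (0.3389, -0.5617, 0.5286, -1.4383, -0.5151).
‖u_3‖ = 1.7446, so e_3 = (0.1942, -0.3220, 0.3030, -0.8244, -0.2952).
e_1·a_4 = (-0.6882)·3 + 0.0000·0 + (-0.2294)·4 + 0.0000·4 + (-0.6882)·1 = -3.6707; e_2·a_4 = 0.0267·3 + 0.5075·0 + (-0.6677)·4 + (-0.5075)·4 + 0.1959·1 = -4.4248; e_3·a_4 = 0.1942·3 + (-0.3220)·0 + 0.3030·4 + (-0.8244)·4 + (-0.2952)·1 = -1.7981.
u_4 = a_4 + 3.6707·e_1 + 4.4248·e_2 + 1.7981·e_3 = (0.9411, 1.6665, 0.7481, 0.2721, -1.1905).
‖u_4‖ = 2.3904, so e_4 = (0.3937, 0.6972, 0.3130, 0.1138, -0.4980).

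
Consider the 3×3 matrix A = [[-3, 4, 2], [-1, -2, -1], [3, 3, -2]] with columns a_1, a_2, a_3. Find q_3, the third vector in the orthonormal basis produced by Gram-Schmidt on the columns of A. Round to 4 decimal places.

q_3 = (-0.1279, -0.8954, -0.4264)

a_1 = (-3, -1, 3); ‖a_1‖ = 4.3589, so q_1 = (-0.6882, -0.2294, 0.6882).
q_1·a_2 = (-0.6882)·4 + (-0.2294)·(-2) + 0.6882·3 = -0.2294.
u_2 = a_2 + 0.2294·q_1 = (3.8421, -2.0526, 3.1579).
‖u_2‖ = 5.3803, so q_2 = (0.7141, -0.3815, 0.5869).
q_1·a_3 = (-0.6882)·2 + (-0.2294)·(-1) + 0.6882·(-2) = -2.5236; q_2·a_3 = 0.7141·2 + (-0.3815)·(-1) + 0.5869·(-2) = 0.6359.
u_3 = a_3 + 2.5236·q_1 − 0.6359·q_2 = (-0.1909, -1.3364, -0.6364).
‖u_3‖ = 1.4924, so q_3 = (-0.1279, -0.8954, -0.4264).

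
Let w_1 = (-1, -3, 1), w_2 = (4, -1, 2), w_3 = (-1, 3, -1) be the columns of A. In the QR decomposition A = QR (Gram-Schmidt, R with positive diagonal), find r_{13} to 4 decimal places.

r_{13} = -2.7136

w_1 = (-1, -3, 1); ‖w_1‖ = 3.3166, so e_1 = (-0.3015, -0.9045, 0.3015).
r_{13} = e_1·w_3 = -2.7136.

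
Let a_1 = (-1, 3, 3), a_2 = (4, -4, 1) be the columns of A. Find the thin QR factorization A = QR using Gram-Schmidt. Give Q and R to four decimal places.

a_1 = (-1, 3, 3); ‖a_1‖ = 4.3589, so e_1 = (-0.2294, 0.6882, 0.6882).
e_1·a_2 = (-0.2294)·4 + 0.6882·(-4) + 0.6882·1 = -2.9824.
u_2 = a_2 + 2.9824·e_1 = (3.3158, -1.9474, 3.0526).
‖u_2‖ = 4.9097, so e_2 = (0.6754, -0.3966, 0.6218).

Q = [[-0.2294, 0.6754], [0.6882, -0.3966], [0.6882, 0.6218]], R = [[4.3589, -2.9824], [0.0000, 4.9097]]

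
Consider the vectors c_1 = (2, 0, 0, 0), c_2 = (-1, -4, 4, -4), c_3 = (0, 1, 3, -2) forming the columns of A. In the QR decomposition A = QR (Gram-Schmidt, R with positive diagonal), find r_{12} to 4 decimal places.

q_1 = c_1/‖c_1‖ = (2, 0, 0, 0)/2.0000 = (1.0000, 0.0000, 0.0000, 0.0000).
r_{12} = q_1·c_2 = -1.0000.

r_{12} = -1.0000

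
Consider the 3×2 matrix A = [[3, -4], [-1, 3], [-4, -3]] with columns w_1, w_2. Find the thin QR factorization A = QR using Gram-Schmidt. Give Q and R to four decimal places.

w_1 = (3, -1, -4); ‖w_1‖ = 5.0990, so q_1 = (0.5883, -0.1961, -0.7845).
q_1·w_2 = 0.5883·(-4) + (-0.1961)·3 + (-0.7845)·(-3) = -0.5883.
u_2 = w_2 + 0.5883·q_1 = (-3.6538, 2.8846, -3.4615).
‖u_2‖ = 5.8012, so q_2 = (-0.6298, 0.4972, -0.5967).

Q = [[0.5883, -0.6298], [-0.1961, 0.4972], [-0.7845, -0.5967]], R = [[5.0990, -0.5883], [0.0000, 5.8012]]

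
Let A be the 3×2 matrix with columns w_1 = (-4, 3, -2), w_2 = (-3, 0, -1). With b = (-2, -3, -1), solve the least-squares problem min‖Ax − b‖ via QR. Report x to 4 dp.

e_1 = w_1/‖w_1‖ = (-4, 3, -2)/5.3852 = (-0.7428, 0.5571, -0.3714).
r_{12} = e_1·w_2 = 2.5997.
u_2 = w_2 − 2.5997·e_1 = (-1.0690, -1.4483, -0.0345).
‖u_2‖ = 1.8004, so e_2 = (-0.5937, -0.8044, -0.0192).
Qᵀb = (0.1857, 3.6199).
Back-substitute: x_2 = 3.6199/1.8004 = 2.0106.
x_1 = (0.1857 − 2.5997·2.0106)/5.3852 = -0.9362.

x = (-0.9362, 2.0106)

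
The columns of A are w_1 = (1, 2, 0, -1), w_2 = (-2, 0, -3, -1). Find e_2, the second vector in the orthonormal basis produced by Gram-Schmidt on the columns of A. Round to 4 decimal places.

e_2 = (-0.4929, 0.0896, -0.8066, -0.3137)

w_1 = (1, 2, 0, -1); ‖w_1‖ = 2.4495, so e_1 = (0.4082, 0.8165, 0.0000, -0.4082).
e_1·w_2 = 0.4082·(-2) + 0.8165·0 + 0.0000·(-3) + (-0.4082)·(-1) = -0.4082.
u_2 = w_2 + 0.4082·e_1 = (-1.8333, 0.3333, -3.0000, -1.1667).
‖u_2‖ = 3.7193, so e_2 = (-0.4929, 0.0896, -0.8066, -0.3137).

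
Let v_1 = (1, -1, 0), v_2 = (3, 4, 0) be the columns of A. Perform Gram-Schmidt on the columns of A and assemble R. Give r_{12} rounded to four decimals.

r_{12} = -0.7071

v_1 = (1, -1, 0); ‖v_1‖ = 1.4142, so q_1 = (0.7071, -0.7071, 0.0000).
r_{12} = q_1·v_2 = -0.7071.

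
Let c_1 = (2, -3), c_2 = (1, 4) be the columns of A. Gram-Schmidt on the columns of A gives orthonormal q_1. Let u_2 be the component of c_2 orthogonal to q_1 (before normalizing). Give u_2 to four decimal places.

q_1 = c_1/‖c_1‖ = (2, -3)/3.6056 = (0.5547, -0.8321).
r_{12} = q_1·c_2 = -2.7735.
u_2 = c_2 + 2.7735·q_1 = (2.5385, 1.6923).

u_2 = (2.5385, 1.6923)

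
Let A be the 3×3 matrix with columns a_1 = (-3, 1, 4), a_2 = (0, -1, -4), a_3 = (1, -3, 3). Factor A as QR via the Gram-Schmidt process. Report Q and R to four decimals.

Q = [[-0.5883, -0.8086, 0.0000], [0.1961, -0.1427, -0.9701], [0.7845, -0.5708, 0.2425]], R = [[5.0990, -3.3340, 1.1767], [0.0000, 2.4258, -2.0929], [0.0000, 0.0000, 3.6380]]

a_1 = (-3, 1, 4); ‖a_1‖ = 5.0990, so e_1 = (-0.5883, 0.1961, 0.7845).
e_1·a_2 = (-0.5883)·0 + 0.1961·(-1) + 0.7845·(-4) = -3.3340.
u_2 = a_2 + 3.3340·e_1 = (-1.9615, -0.3462, -1.3846).
‖u_2‖ = 2.4258, so e_2 = (-0.8086, -0.1427, -0.5708).
e_1·a_3 = (-0.5883)·1 + 0.1961·(-3) + 0.7845·3 = 1.1767; e_2·a_3 = (-0.8086)·1 + (-0.1427)·(-3) + (-0.5708)·3 = -2.0929.
u_3 = a_3 − 1.1767·e_1 + 2.0929·e_2 = (0.0000, -3.5294, 0.8824).
‖u_3‖ = 3.6380, so e_3 = (0.0000, -0.9701, 0.2425).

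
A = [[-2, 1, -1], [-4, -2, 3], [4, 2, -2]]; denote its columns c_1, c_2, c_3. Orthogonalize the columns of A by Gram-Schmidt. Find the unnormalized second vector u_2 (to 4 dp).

c_1 = (-2, -4, 4); ‖c_1‖ = 6.0000, so q_1 = (-0.3333, -0.6667, 0.6667).
q_1·c_2 = (-0.3333)·1 + (-0.6667)·(-2) + 0.6667·2 = 2.3333.
u_2 = c_2 − 2.3333·q_1 = (1.7778, -0.4444, 0.4444).

u_2 = (1.7778, -0.4444, 0.4444)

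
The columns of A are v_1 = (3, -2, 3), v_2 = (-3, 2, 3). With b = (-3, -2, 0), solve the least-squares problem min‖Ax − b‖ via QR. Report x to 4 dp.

v_1 = (3, -2, 3); ‖v_1‖ = 4.6904, so q_1 = (0.6396, -0.4264, 0.6396).
q_1·v_2 = 0.6396·(-3) + (-0.4264)·2 + 0.6396·3 = -0.8528.
u_2 = v_2 + 0.8528·q_1 = (-2.4545, 1.6364, 3.5455).
‖u_2‖ = 4.6122, so q_2 = (-0.5322, 0.3548, 0.7687).
Qᵀb = (-1.0660, 0.8870).
Back-substitute: x_2 = 0.8870/4.6122 = 0.1923.
x_1 = (-1.0660 + 0.8528·0.1923)/4.6904 = -0.1923.

x = (-0.1923, 0.1923)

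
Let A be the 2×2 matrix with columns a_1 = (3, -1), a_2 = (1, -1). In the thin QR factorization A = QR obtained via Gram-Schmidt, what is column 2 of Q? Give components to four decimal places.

q_2 = (-0.3162, -0.9487)

q_1 = a_1/‖a_1‖ = (3, -1)/3.1623 = (0.9487, -0.3162).
r_{12} = q_1·a_2 = 1.2649.
u_2 = a_2 − 1.2649·q_1 = (-0.2000, -0.6000).
‖u_2‖ = 0.6325, so q_2 = (-0.3162, -0.9487).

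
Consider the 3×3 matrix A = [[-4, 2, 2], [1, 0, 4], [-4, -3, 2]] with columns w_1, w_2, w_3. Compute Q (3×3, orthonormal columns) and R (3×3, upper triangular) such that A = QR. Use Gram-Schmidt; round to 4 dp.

Q = [[-0.6963, 0.7024, 0.1476], [0.1741, -0.0343, 0.9841], [-0.6963, -0.7110, 0.0984]], R = [[5.7446, 0.6963, -2.0889], [0.0000, 3.5377, -0.1542], [0.0000, 0.0000, 4.4286]]

q_1 = w_1/‖w_1‖ = (-4, 1, -4)/5.7446 = (-0.6963, 0.1741, -0.6963).
r_{12} = q_1·w_2 = 0.6963.
u_2 = w_2 − 0.6963·q_1 = (2.4848, -0.1212, -2.5152).
‖u_2‖ = 3.5377, so q_2 = (0.7024, -0.0343, -0.7110).
r_{13} = q_1·w_3 = -2.0889; r_{23} = q_2·w_3 = -0.1542.
u_3 = w_3 + 2.0889·q_1 + 0.1542·q_2 = (0.6538, 4.3584, 0.4358).
‖u_3‖ = 4.4286, so q_3 = (0.1476, 0.9841, 0.0984).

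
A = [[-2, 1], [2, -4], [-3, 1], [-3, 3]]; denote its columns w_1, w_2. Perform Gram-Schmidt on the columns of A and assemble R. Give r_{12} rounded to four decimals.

r_{12} = -4.3146

w_1 = (-2, 2, -3, -3); ‖w_1‖ = 5.0990, so q_1 = (-0.3922, 0.3922, -0.5883, -0.5883).
r_{12} = q_1·w_2 = -4.3146.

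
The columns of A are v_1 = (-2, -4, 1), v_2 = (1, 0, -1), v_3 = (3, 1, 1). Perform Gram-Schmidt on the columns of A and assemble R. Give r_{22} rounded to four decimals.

r_{22} = 1.2536

v_1 = (-2, -4, 1); ‖v_1‖ = 4.5826, so e_1 = (-0.4364, -0.8729, 0.2182).
e_1·v_2 = (-0.4364)·1 + (-0.8729)·0 + 0.2182·(-1) = -0.6547.
u_2 = v_2 + 0.6547·e_1 = (0.7143, -0.5714, -0.8571).
r_{22} = ‖u_2‖ = 1.2536.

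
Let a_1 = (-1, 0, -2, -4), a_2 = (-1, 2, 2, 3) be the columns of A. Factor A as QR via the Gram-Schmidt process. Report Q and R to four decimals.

Q = [[-0.2182, -0.6351], [0.0000, 0.7410], [-0.4364, 0.2117], [-0.8729, 0.0529]], R = [[4.5826, -3.2733], [0.0000, 2.6992]]

a_1 = (-1, 0, -2, -4); ‖a_1‖ = 4.5826, so e_1 = (-0.2182, 0.0000, -0.4364, -0.8729).
e_1·a_2 = (-0.2182)·(-1) + 0.0000·2 + (-0.4364)·2 + (-0.8729)·3 = -3.2733.
u_2 = a_2 + 3.2733·e_1 = (-1.7143, 2.0000, 0.5714, 0.1429).
‖u_2‖ = 2.6992, so e_2 = (-0.6351, 0.7410, 0.2117, 0.0529).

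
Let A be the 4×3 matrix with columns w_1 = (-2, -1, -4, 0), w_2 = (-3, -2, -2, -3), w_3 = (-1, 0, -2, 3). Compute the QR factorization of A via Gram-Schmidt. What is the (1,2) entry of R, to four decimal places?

r_{12} = 3.4915

w_1 = (-2, -1, -4, 0); ‖w_1‖ = 4.5826, so q_1 = (-0.4364, -0.2182, -0.8729, 0.0000).
r_{12} = q_1·w_2 = 3.4915.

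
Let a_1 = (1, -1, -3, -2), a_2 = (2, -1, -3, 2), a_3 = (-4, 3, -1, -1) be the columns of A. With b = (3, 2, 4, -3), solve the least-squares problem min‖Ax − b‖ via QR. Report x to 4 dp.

a_1 = (1, -1, -3, -2); ‖a_1‖ = 3.8730, so e_1 = (0.2582, -0.2582, -0.7746, -0.5164).
e_1·a_2 = 0.2582·2 + (-0.2582)·(-1) + (-0.7746)·(-3) + (-0.5164)·2 = 2.0656.
u_2 = a_2 − 2.0656·e_1 = (1.4667, -0.4667, -1.4000, 3.0667).
‖u_2‖ = 3.7059, so e_2 = (0.3958, -0.1259, -0.3778, 0.8275).
e_1·a_3 = 0.2582·(-4) + (-0.2582)·3 + (-0.7746)·(-1) + (-0.5164)·(-1) = -0.5164; e_2·a_3 = 0.3958·(-4) + (-0.1259)·3 + (-0.3778)·(-1) + 0.8275·(-1) = -2.4106.
u_3 = a_3 + 0.5164·e_1 + 2.4106·e_2 = (-2.9126, 2.5631, -2.3107, 0.7282).
‖u_3‖ = 4.5741, so e_3 = (-0.6368, 0.5604, -0.5052, 0.1592).
Qᵀb = (-1.2910, -3.0582, -3.2878).
Back-substitute: x_3 = -3.2878/4.5741 = -0.7188.
x_2 = (-3.0582 + 2.4106·(-0.7188))/3.7059 = -1.2928.
x_1 = (-1.2910 − 2.0656·(-1.2928) + 0.5164·(-0.7188))/3.8730 = 0.2603.

x = (0.2603, -1.2928, -0.7188)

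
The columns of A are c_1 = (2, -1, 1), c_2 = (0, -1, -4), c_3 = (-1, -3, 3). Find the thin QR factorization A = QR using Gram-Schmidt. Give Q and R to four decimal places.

c_1 = (2, -1, 1); ‖c_1‖ = 2.4495, so q_1 = (0.8165, -0.4082, 0.4082).
q_1·c_2 = 0.8165·0 + (-0.4082)·(-1) + 0.4082·(-4) = -1.2247.
u_2 = c_2 + 1.2247·q_1 = (1.0000, -1.5000, -3.5000).
‖u_2‖ = 3.9370, so q_2 = (0.2540, -0.3810, -0.8890).
q_1·c_3 = 0.8165·(-1) + (-0.4082)·(-3) + 0.4082·3 = 1.6330; q_2·c_3 = 0.2540·(-1) + (-0.3810)·(-3) + (-0.8890)·3 = -1.7780.
u_3 = c_3 − 1.6330·q_1 + 1.7780·q_2 = (-1.8817, -3.0108, 0.7527).
‖u_3‖ = 3.6293, so q_3 = (-0.5185, -0.8296, 0.2074).

Q = [[0.8165, 0.2540, -0.5185], [-0.4082, -0.3810, -0.8296], [0.4082, -0.8890, 0.2074]], R = [[2.4495, -1.2247, 1.6330], [0.0000, 3.9370, -1.7780], [0.0000, 0.0000, 3.6293]]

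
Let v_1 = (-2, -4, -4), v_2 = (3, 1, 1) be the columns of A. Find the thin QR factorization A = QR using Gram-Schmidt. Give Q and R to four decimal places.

Q = [[-0.3333, 0.9428], [-0.6667, -0.2357], [-0.6667, -0.2357]], R = [[6.0000, -2.3333], [0.0000, 2.3570]]

q_1 = v_1/‖v_1‖ = (-2, -4, -4)/6.0000 = (-0.3333, -0.6667, -0.6667).
r_{12} = q_1·v_2 = -2.3333.
u_2 = v_2 + 2.3333·q_1 = (2.2222, -0.5556, -0.5556).
‖u_2‖ = 2.3570, so q_2 = (0.9428, -0.2357, -0.2357).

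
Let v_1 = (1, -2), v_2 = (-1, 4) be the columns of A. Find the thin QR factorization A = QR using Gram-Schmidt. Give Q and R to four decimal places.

q_1 = v_1/‖v_1‖ = (1, -2)/2.2361 = (0.4472, -0.8944).
r_{12} = q_1·v_2 = -4.0249.
u_2 = v_2 + 4.0249·q_1 = (0.8000, 0.4000).
‖u_2‖ = 0.8944, so q_2 = (0.8944, 0.4472).

Q = [[0.4472, 0.8944], [-0.8944, 0.4472]], R = [[2.2361, -4.0249], [0.0000, 0.8944]]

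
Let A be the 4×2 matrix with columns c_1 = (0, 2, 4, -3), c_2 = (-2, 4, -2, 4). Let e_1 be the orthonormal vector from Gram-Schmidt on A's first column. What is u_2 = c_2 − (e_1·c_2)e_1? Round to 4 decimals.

u_2 = (-2.0000, 4.8276, -0.3448, 2.7586)

e_1 = c_1/‖c_1‖ = (0, 2, 4, -3)/5.3852 = (0.0000, 0.3714, 0.7428, -0.5571).
r_{12} = e_1·c_2 = -2.2283.
u_2 = c_2 + 2.2283·e_1 = (-2.0000, 4.8276, -0.3448, 2.7586).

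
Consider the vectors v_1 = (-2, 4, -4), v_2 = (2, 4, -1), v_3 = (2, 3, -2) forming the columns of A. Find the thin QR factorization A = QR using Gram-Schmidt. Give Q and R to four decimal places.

e_1 = v_1/‖v_1‖ = (-2, 4, -4)/6.0000 = (-0.3333, 0.6667, -0.6667).
r_{12} = e_1·v_2 = 2.6667.
u_2 = v_2 − 2.6667·e_1 = (2.8889, 2.2222, 0.7778).
‖u_2‖ = 3.7268, so e_2 = (0.7752, 0.5963, 0.2087).
r_{13} = e_1·v_3 = 2.6667; r_{23} = e_2·v_3 = 2.9218.
u_3 = v_3 − 2.6667·e_1 − 2.9218·e_2 = (0.6240, -0.5200, -0.8320).
‖u_3‖ = 1.1628, so e_3 = (0.5367, -0.4472, -0.7155).

Q = [[-0.3333, 0.7752, 0.5367], [0.6667, 0.5963, -0.4472], [-0.6667, 0.2087, -0.7155]], R = [[6.0000, 2.6667, 2.6667], [0.0000, 3.7268, 2.9218], [0.0000, 0.0000, 1.1628]]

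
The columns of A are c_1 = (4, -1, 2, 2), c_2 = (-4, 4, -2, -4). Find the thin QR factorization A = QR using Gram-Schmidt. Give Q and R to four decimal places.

c_1 = (4, -1, 2, 2); ‖c_1‖ = 5.0000, so q_1 = (0.8000, -0.2000, 0.4000, 0.4000).
q_1·c_2 = 0.8000·(-4) + (-0.2000)·4 + 0.4000·(-2) + 0.4000·(-4) = -6.4000.
u_2 = c_2 + 6.4000·q_1 = (1.1200, 2.7200, 0.5600, -1.4400).
‖u_2‖ = 3.3226, so q_2 = (0.3371, 0.8186, 0.1685, -0.4334).

Q = [[0.8000, 0.3371], [-0.2000, 0.8186], [0.4000, 0.1685], [0.4000, -0.4334]], R = [[5.0000, -6.4000], [0.0000, 3.3226]]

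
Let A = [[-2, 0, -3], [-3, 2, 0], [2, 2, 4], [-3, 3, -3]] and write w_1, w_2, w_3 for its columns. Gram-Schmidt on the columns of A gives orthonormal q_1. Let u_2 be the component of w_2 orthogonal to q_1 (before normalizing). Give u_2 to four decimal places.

w_1 = (-2, -3, 2, -3); ‖w_1‖ = 5.0990, so q_1 = (-0.3922, -0.5883, 0.3922, -0.5883).
q_1·w_2 = (-0.3922)·0 + (-0.5883)·2 + 0.3922·2 + (-0.5883)·3 = -2.1573.
u_2 = w_2 + 2.1573·q_1 = (-0.8462, 0.7308, 2.8462, 1.7308).

u_2 = (-0.8462, 0.7308, 2.8462, 1.7308)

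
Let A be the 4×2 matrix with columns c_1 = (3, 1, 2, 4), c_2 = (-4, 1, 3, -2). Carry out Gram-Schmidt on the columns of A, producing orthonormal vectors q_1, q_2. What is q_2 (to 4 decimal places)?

q_2 = (-0.5470, 0.2904, 0.7833, -0.0540)

c_1 = (3, 1, 2, 4); ‖c_1‖ = 5.4772, so q_1 = (0.5477, 0.1826, 0.3651, 0.7303).
q_1·c_2 = 0.5477·(-4) + 0.1826·1 + 0.3651·3 + 0.7303·(-2) = -2.3735.
u_2 = c_2 + 2.3735·q_1 = (-2.7000, 1.4333, 3.8667, -0.2667).
‖u_2‖ = 4.9363, so q_2 = (-0.5470, 0.2904, 0.7833, -0.0540).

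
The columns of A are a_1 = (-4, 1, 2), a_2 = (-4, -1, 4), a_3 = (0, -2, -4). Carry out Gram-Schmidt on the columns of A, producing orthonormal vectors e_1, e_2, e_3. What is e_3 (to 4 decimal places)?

a_1 = (-4, 1, 2); ‖a_1‖ = 4.5826, so e_1 = (-0.8729, 0.2182, 0.4364).
e_1·a_2 = (-0.8729)·(-4) + 0.2182·(-1) + 0.4364·4 = 5.0190.
u_2 = a_2 − 5.0190·e_1 = (0.3810, -2.0952, 1.8095).
‖u_2‖ = 2.7946, so e_2 = (0.1363, -0.7498, 0.6475).
e_1·a_3 = (-0.8729)·0 + 0.2182·(-2) + 0.4364·(-4) = -2.1822; e_2·a_3 = 0.1363·0 + (-0.7498)·(-2) + 0.6475·(-4) = -1.0906.
u_3 = a_3 + 2.1822·e_1 + 1.0906·e_2 = (-1.7561, -2.3415, -2.3415).
‖u_3‖ = 3.7482, so e_3 = (-0.4685, -0.6247, -0.6247).

e_3 = (-0.4685, -0.6247, -0.6247)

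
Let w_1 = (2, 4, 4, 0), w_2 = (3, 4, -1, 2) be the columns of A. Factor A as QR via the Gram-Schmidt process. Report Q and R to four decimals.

Q = [[0.3333, 0.4364], [0.6667, 0.4364], [0.6667, -0.6547], [0.0000, 0.4364]], R = [[6.0000, 3.0000], [0.0000, 4.5826]]

q_1 = w_1/‖w_1‖ = (2, 4, 4, 0)/6.0000 = (0.3333, 0.6667, 0.6667, 0.0000).
r_{12} = q_1·w_2 = 3.0000.
u_2 = w_2 − 3.0000·q_1 = (2.0000, 2.0000, -3.0000, 2.0000).
‖u_2‖ = 4.5826, so q_2 = (0.4364, 0.4364, -0.6547, 0.4364).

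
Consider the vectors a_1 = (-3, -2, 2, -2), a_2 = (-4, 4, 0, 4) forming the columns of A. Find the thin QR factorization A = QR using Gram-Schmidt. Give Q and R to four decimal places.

Q = [[-0.6547, -0.6651], [-0.4364, 0.5266], [0.4364, 0.0554], [-0.4364, 0.5266]], R = [[4.5826, -0.8729], [0.0000, 6.8730]]

a_1 = (-3, -2, 2, -2); ‖a_1‖ = 4.5826, so e_1 = (-0.6547, -0.4364, 0.4364, -0.4364).
e_1·a_2 = (-0.6547)·(-4) + (-0.4364)·4 + 0.4364·0 + (-0.4364)·4 = -0.8729.
u_2 = a_2 + 0.8729·e_1 = (-4.5714, 3.6190, 0.3810, 3.6190).
‖u_2‖ = 6.8730, so e_2 = (-0.6651, 0.5266, 0.0554, 0.5266).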